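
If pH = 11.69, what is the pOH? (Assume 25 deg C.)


At 25 deg C, pH + pOH = 14.
pOH = 14 - pH = 14 - 11.69
pOH = 2.31:

2.31


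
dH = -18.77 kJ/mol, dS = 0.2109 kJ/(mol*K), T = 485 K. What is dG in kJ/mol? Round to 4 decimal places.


Gibbs: dG = dH - T*dS (consistent units, dS already in kJ/(mol*K)).
T*dS = 485 * 0.2109 = 102.2865
dG = -18.77 - (102.2865)
dG = -121.0565 kJ/mol, rounded to 4 dp:

-121.0565 kJ/mol


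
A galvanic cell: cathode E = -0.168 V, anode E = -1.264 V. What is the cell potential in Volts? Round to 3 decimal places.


Standard cell potential: E_cell = E_cathode - E_anode.
E_cell = -0.168 - (-1.264)
E_cell = 1.096 V, rounded to 3 dp:

1.096 V


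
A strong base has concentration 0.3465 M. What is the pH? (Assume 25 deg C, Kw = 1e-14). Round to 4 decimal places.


A strong base dissociates completely, so [OH-] equals the given concentration.
pOH = -log10([OH-]) = -log10(0.3465) = 0.460297
pH = 14 - pOH = 14 - 0.460297
pH = 13.539703, rounded to 4 dp:

13.5397


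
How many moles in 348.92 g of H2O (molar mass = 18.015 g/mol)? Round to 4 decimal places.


n = mass / M
n = 348.92 / 18.015
n = 19.36830419 mol, rounded to 4 dp:

19.3683 mol


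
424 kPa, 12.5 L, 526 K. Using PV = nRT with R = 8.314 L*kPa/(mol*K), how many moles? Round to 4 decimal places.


PV = nRT, solve for n = PV / (RT).
PV = 424 * 12.5 = 5300.0
RT = 8.314 * 526 = 4373.164
n = 5300.0 / 4373.164
n = 1.21193717 mol, rounded to 4 dp:

1.2119 mol


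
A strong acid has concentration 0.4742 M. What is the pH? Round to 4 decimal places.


A strong acid dissociates completely, so [H+] equals the given concentration.
pH = -log10([H+]) = -log10(0.4742)
pH = 0.32403845, rounded to 4 dp:

0.3240


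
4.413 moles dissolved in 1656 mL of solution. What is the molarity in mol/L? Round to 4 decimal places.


Convert volume to liters: V_L = V_mL / 1000.
V_L = 1656 / 1000 = 1.656 L
M = n / V_L = 4.413 / 1.656
M = 2.66485507 mol/L, rounded to 4 dp:

2.6649 mol/L


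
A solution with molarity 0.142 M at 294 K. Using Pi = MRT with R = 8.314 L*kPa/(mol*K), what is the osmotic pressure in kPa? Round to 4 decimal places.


Osmotic pressure (van't Hoff): Pi = M*R*T.
RT = 8.314 * 294 = 2444.316
Pi = 0.142 * 2444.316
Pi = 347.092872 kPa, rounded to 4 dp:

347.0929 kPa


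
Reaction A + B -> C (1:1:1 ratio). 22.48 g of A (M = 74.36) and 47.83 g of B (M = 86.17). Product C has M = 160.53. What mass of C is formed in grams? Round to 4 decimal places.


Find moles of each reactant; the smaller value is the limiting reagent in a 1:1:1 reaction, so moles_C equals moles of the limiter.
n_A = mass_A / M_A = 22.48 / 74.36 = 0.302313 mol
n_B = mass_B / M_B = 47.83 / 86.17 = 0.555066 mol
Limiting reagent: A (smaller), n_limiting = 0.302313 mol
mass_C = n_limiting * M_C = 0.302313 * 160.53
mass_C = 48.53030589 g, rounded to 4 dp:

48.5303 g


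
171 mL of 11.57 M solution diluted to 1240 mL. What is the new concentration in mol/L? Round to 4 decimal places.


Dilution: M1*V1 = M2*V2, solve for M2.
M2 = M1*V1 / V2
M2 = 11.57 * 171 / 1240
M2 = 1978.47 / 1240
M2 = 1.59554032 mol/L, rounded to 4 dp:

1.5955 mol/L


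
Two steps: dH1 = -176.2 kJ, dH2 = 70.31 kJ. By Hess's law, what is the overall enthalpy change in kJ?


Hess's law: enthalpy is a state function, so add the step enthalpies.
dH_total = dH1 + dH2 = -176.2 + (70.31)
dH_total = -105.89 kJ:

-105.89 kJ


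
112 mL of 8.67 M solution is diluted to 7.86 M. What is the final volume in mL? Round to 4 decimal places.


Dilution: M1*V1 = M2*V2, solve for V2.
V2 = M1*V1 / M2
V2 = 8.67 * 112 / 7.86
V2 = 971.04 / 7.86
V2 = 123.54198473 mL, rounded to 4 dp:

123.5420 mL


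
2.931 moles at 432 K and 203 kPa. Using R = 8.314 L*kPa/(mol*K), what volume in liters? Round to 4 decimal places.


PV = nRT, solve for V = nRT / P.
nRT = 2.931 * 8.314 * 432 = 10527.1203
V = 10527.1203 / 203
V = 51.85773547 L, rounded to 4 dp:

51.8577 L


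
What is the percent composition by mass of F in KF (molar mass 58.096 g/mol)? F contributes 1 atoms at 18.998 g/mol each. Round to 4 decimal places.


pct = 100 * (n_elem * M_elem) / M_total
mass_contribution = 1 * 18.998 = 18.998 g/mol
pct = 100 * 18.998 / 58.096
pct = 32.70104654 %, rounded to 4 dp:

32.7010 %


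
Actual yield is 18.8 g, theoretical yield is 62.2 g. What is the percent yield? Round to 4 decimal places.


% yield = 100 * actual / theoretical
% yield = 100 * 18.8 / 62.2
% yield = 30.22508039 %, rounded to 4 dp:

30.2251 %


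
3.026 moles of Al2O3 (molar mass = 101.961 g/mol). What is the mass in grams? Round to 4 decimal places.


mass = n * M
mass = 3.026 * 101.961
mass = 308.533986 g, rounded to 4 dp:

308.5340 g


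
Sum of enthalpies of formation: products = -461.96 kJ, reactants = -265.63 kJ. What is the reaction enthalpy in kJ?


dH_rxn = sum(dH_f products) - sum(dH_f reactants)
dH_rxn = -461.96 - (-265.63)
dH_rxn = -196.33 kJ:

-196.33 kJ


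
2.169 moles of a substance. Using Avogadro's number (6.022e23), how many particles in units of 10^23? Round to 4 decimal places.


N = n * NA, then divide by 1e23 for the requested units.
N / 1e23 = n * 6.022
N / 1e23 = 2.169 * 6.022
N / 1e23 = 13.061718, rounded to 4 dp:

13.0617


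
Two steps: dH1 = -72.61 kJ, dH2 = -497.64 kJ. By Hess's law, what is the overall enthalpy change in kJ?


Hess's law: enthalpy is a state function, so add the step enthalpies.
dH_total = dH1 + dH2 = -72.61 + (-497.64)
dH_total = -570.25 kJ:

-570.25 kJ


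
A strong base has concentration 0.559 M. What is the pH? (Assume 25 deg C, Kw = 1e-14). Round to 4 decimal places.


A strong base dissociates completely, so [OH-] equals the given concentration.
pOH = -log10([OH-]) = -log10(0.559) = 0.252588
pH = 14 - pOH = 14 - 0.252588
pH = 13.747412, rounded to 4 dp:

13.7474


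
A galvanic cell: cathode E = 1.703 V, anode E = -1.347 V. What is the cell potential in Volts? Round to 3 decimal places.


Standard cell potential: E_cell = E_cathode - E_anode.
E_cell = 1.703 - (-1.347)
E_cell = 3.05 V, rounded to 3 dp:

3.050 V


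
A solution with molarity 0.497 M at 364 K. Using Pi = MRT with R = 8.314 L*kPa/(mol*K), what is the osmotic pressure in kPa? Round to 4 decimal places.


Osmotic pressure (van't Hoff): Pi = M*R*T.
RT = 8.314 * 364 = 3026.296
Pi = 0.497 * 3026.296
Pi = 1504.069112 kPa, rounded to 4 dp:

1504.0691 kPa


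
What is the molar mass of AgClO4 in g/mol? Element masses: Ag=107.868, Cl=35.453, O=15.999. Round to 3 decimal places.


M = sum(count * atomic_mass) over atoms.
M = 1*107.868 + 1*35.453 + 4*15.999
M = 107.868 + 35.453 + 63.996
M = 207.317 g/mol, rounded to 3 dp:

207.317 g/mol


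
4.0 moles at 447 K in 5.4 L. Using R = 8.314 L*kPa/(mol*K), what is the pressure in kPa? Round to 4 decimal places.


PV = nRT, solve for P = nRT / V.
nRT = 4.0 * 8.314 * 447 = 14865.432
P = 14865.432 / 5.4
P = 2752.85777778 kPa, rounded to 4 dp:

2752.8578 kPa


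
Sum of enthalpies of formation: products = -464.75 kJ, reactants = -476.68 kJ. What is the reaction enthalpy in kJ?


dH_rxn = sum(dH_f products) - sum(dH_f reactants)
dH_rxn = -464.75 - (-476.68)
dH_rxn = 11.93 kJ:

11.93 kJ


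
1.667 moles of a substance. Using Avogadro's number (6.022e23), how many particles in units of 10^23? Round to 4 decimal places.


N = n * NA, then divide by 1e23 for the requested units.
N / 1e23 = n * 6.022
N / 1e23 = 1.667 * 6.022
N / 1e23 = 10.038674, rounded to 4 dp:

10.0387


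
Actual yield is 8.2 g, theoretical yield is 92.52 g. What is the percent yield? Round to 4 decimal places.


% yield = 100 * actual / theoretical
% yield = 100 * 8.2 / 92.52
% yield = 8.86294855 %, rounded to 4 dp:

8.8629 %


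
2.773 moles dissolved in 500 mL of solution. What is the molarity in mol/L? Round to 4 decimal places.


Convert volume to liters: V_L = V_mL / 1000.
V_L = 500 / 1000 = 0.5 L
M = n / V_L = 2.773 / 0.5
M = 5.546 mol/L, rounded to 4 dp:

5.5460 mol/L


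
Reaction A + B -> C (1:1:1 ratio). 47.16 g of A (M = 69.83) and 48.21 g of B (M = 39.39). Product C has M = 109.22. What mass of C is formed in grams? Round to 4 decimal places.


Find moles of each reactant; the smaller value is the limiting reagent in a 1:1:1 reaction, so moles_C equals moles of the limiter.
n_A = mass_A / M_A = 47.16 / 69.83 = 0.675354 mol
n_B = mass_B / M_B = 48.21 / 39.39 = 1.223915 mol
Limiting reagent: A (smaller), n_limiting = 0.675354 mol
mass_C = n_limiting * M_C = 0.675354 * 109.22
mass_C = 73.76216388 g, rounded to 4 dp:

73.7622 g


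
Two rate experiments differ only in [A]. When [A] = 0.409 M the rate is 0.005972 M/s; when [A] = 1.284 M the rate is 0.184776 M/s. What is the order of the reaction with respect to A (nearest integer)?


Rate is proportional to [A]^n, so rate2/rate1 = ([A]2/[A]1)^n. Take logs to solve for n.
rate2/rate1 = 0.184776 / 0.005972 = 30.9404
[A]2/[A]1 = 1.284 / 0.409 = 3.1394
n = ln(30.9404) / ln(3.1394) = 3.0
Nearest integer order:

3


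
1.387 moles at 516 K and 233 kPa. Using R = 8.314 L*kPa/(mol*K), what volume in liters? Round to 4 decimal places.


PV = nRT, solve for V = nRT / P.
nRT = 1.387 * 8.314 * 516 = 5950.2633
V = 5950.2633 / 233
V = 25.53761073 L, rounded to 4 dp:

25.5376 L


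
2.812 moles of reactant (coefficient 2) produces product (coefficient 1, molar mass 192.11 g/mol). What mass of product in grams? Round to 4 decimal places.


Use the coefficient ratio to convert reactant moles to product moles, then multiply by the product's molar mass.
moles_P = moles_R * (coeff_P / coeff_R) = 2.812 * (1/2) = 1.406
mass_P = moles_P * M_P = 1.406 * 192.11
mass_P = 270.10666 g, rounded to 4 dp:

270.1067 g


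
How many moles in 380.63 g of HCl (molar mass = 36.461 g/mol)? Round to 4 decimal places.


n = mass / M
n = 380.63 / 36.461
n = 10.43937358 mol, rounded to 4 dp:

10.4394 mol


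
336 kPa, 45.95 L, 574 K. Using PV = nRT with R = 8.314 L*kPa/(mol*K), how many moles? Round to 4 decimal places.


PV = nRT, solve for n = PV / (RT).
PV = 336 * 45.95 = 15439.2
RT = 8.314 * 574 = 4772.236
n = 15439.2 / 4772.236
n = 3.23521301 mol, rounded to 4 dp:

3.2352 mol


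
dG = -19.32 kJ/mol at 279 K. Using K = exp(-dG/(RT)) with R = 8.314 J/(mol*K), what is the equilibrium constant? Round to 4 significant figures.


dG is in kJ/mol; multiply by 1000 to match R in J/(mol*K).
RT = 8.314 * 279 = 2319.606 J/mol
exponent = -dG*1000 / (RT) = -(-19.32*1000) / 2319.606 = 8.3290007
K = exp(8.3290007)
K = 4142.2761, rounded to 4 significant figures:

4142


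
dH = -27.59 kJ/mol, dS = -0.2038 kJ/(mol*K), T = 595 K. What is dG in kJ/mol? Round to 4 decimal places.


Gibbs: dG = dH - T*dS (consistent units, dS already in kJ/(mol*K)).
T*dS = 595 * -0.2038 = -121.261
dG = -27.59 - (-121.261)
dG = 93.671 kJ/mol, rounded to 4 dp:

93.6710 kJ/mol


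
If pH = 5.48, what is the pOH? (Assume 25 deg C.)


At 25 deg C, pH + pOH = 14.
pOH = 14 - pH = 14 - 5.48
pOH = 8.52:

8.52


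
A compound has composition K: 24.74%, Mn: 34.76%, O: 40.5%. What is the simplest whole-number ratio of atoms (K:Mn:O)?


Assume 100 g of compound, divide each mass% by atomic mass to get moles, then normalize by the smallest to get a raw atom ratio.
Moles per 100 g: K: 24.74/39.098 = 0.6328, Mn: 34.76/54.938 = 0.6327, O: 40.5/15.999 = 2.5314
Raw ratio (divide by min = 0.6327): K: 1.0, Mn: 1.0, O: 4.001
Multiply by 1 to clear fractions: K: 1.0 ~= 1, Mn: 1.0 ~= 1, O: 4.001 ~= 4
Reduce by GCD to get the simplest whole-number ratio:

1:1:4


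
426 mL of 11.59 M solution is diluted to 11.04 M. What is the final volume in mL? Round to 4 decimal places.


Dilution: M1*V1 = M2*V2, solve for V2.
V2 = M1*V1 / M2
V2 = 11.59 * 426 / 11.04
V2 = 4937.34 / 11.04
V2 = 447.22282609 mL, rounded to 4 dp:

447.2228 mL


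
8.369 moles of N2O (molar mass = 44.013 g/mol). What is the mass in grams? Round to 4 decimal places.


mass = n * M
mass = 8.369 * 44.013
mass = 368.344797 g, rounded to 4 dp:

368.3448 g


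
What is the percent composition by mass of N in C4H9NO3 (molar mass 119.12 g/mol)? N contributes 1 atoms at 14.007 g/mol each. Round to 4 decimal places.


pct = 100 * (n_elem * M_elem) / M_total
mass_contribution = 1 * 14.007 = 14.007 g/mol
pct = 100 * 14.007 / 119.12
pct = 11.75873069 %, rounded to 4 dp:

11.7587 %


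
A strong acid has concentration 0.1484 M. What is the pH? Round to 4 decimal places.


A strong acid dissociates completely, so [H+] equals the given concentration.
pH = -log10([H+]) = -log10(0.1484)
pH = 0.8285661, rounded to 4 dp:

0.8286


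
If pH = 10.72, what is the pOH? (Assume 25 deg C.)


At 25 deg C, pH + pOH = 14.
pOH = 14 - pH = 14 - 10.72
pOH = 3.28:

3.28


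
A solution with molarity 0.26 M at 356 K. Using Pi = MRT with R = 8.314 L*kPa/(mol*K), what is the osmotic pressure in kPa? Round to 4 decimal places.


Osmotic pressure (van't Hoff): Pi = M*R*T.
RT = 8.314 * 356 = 2959.784
Pi = 0.26 * 2959.784
Pi = 769.54384 kPa, rounded to 4 dp:

769.5438 kPa


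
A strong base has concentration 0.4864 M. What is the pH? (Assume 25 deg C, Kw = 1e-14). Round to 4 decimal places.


A strong base dissociates completely, so [OH-] equals the given concentration.
pOH = -log10([OH-]) = -log10(0.4864) = 0.313006
pH = 14 - pOH = 14 - 0.313006
pH = 13.686994, rounded to 4 dp:

13.6870


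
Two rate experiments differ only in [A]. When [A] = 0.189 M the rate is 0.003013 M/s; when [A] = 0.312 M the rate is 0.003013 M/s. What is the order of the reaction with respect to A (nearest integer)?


Rate is proportional to [A]^n, so rate2/rate1 = ([A]2/[A]1)^n. Take logs to solve for n.
rate2/rate1 = 0.003013 / 0.003013 = 1.0
[A]2/[A]1 = 0.312 / 0.189 = 1.6508
n = ln(1.0) / ln(1.6508) = 0.0
Nearest integer order:

0


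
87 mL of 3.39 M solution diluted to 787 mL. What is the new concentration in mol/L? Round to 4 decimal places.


Dilution: M1*V1 = M2*V2, solve for M2.
M2 = M1*V1 / V2
M2 = 3.39 * 87 / 787
M2 = 294.93 / 787
M2 = 0.37475222 mol/L, rounded to 4 dp:

0.3748 mol/L


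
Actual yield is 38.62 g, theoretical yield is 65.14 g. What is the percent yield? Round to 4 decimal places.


% yield = 100 * actual / theoretical
% yield = 100 * 38.62 / 65.14
% yield = 59.28768806 %, rounded to 4 dp:

59.2877 %


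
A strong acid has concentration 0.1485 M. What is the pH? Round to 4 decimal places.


A strong acid dissociates completely, so [H+] equals the given concentration.
pH = -log10([H+]) = -log10(0.1485)
pH = 0.82827355, rounded to 4 dp:

0.8283


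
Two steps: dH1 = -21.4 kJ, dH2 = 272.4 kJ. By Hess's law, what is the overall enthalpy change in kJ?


Hess's law: enthalpy is a state function, so add the step enthalpies.
dH_total = dH1 + dH2 = -21.4 + (272.4)
dH_total = 251.0 kJ:

251.00 kJ


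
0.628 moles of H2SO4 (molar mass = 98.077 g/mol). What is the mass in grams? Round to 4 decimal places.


mass = n * M
mass = 0.628 * 98.077
mass = 61.592356 g, rounded to 4 dp:

61.5924 g


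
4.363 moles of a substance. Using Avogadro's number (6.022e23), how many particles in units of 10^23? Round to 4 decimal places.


N = n * NA, then divide by 1e23 for the requested units.
N / 1e23 = n * 6.022
N / 1e23 = 4.363 * 6.022
N / 1e23 = 26.273986, rounded to 4 dp:

26.2740


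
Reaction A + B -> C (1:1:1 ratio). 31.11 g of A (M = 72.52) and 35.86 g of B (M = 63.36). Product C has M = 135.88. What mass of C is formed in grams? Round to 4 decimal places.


Find moles of each reactant; the smaller value is the limiting reagent in a 1:1:1 reaction, so moles_C equals moles of the limiter.
n_A = mass_A / M_A = 31.11 / 72.52 = 0.428985 mol
n_B = mass_B / M_B = 35.86 / 63.36 = 0.565972 mol
Limiting reagent: A (smaller), n_limiting = 0.428985 mol
mass_C = n_limiting * M_C = 0.428985 * 135.88
mass_C = 58.2904818 g, rounded to 4 dp:

58.2905 g


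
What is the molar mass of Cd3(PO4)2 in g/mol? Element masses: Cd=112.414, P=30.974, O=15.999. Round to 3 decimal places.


M = sum(count * atomic_mass) over atoms.
M = 3*112.414 + 2*30.974 + 8*15.999
M = 337.242 + 61.948 + 127.992
M = 527.182 g/mol, rounded to 3 dp:

527.182 g/mol


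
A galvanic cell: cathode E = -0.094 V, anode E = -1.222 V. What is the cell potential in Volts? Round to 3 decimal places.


Standard cell potential: E_cell = E_cathode - E_anode.
E_cell = -0.094 - (-1.222)
E_cell = 1.128 V, rounded to 3 dp:

1.128 V


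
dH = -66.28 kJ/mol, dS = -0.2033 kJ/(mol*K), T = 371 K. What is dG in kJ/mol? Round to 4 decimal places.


Gibbs: dG = dH - T*dS (consistent units, dS already in kJ/(mol*K)).
T*dS = 371 * -0.2033 = -75.4243
dG = -66.28 - (-75.4243)
dG = 9.1443 kJ/mol, rounded to 4 dp:

9.1443 kJ/mol


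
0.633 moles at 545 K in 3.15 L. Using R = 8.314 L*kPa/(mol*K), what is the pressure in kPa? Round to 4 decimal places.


PV = nRT, solve for P = nRT / V.
nRT = 0.633 * 8.314 * 545 = 2868.2053
P = 2868.2053 / 3.15
P = 910.54136508 kPa, rounded to 4 dp:

910.5414 kPa


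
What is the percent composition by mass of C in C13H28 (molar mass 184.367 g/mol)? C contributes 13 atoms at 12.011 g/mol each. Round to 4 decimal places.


pct = 100 * (n_elem * M_elem) / M_total
mass_contribution = 13 * 12.011 = 156.143 g/mol
pct = 100 * 156.143 / 184.367
pct = 84.69140356 %, rounded to 4 dp:

84.6914 %


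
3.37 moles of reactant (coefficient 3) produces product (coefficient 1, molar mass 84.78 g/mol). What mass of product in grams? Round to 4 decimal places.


Use the coefficient ratio to convert reactant moles to product moles, then multiply by the product's molar mass.
moles_P = moles_R * (coeff_P / coeff_R) = 3.37 * (1/3) = 1.123333
mass_P = moles_P * M_P = 1.123333 * 84.78
mass_P = 95.23617174 g, rounded to 4 dp:

95.2362 g


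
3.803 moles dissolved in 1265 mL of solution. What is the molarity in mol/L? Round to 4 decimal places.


Convert volume to liters: V_L = V_mL / 1000.
V_L = 1265 / 1000 = 1.265 L
M = n / V_L = 3.803 / 1.265
M = 3.00632411 mol/L, rounded to 4 dp:

3.0063 mol/L


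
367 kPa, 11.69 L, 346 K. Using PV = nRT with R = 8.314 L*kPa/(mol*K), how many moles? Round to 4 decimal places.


PV = nRT, solve for n = PV / (RT).
PV = 367 * 11.69 = 4290.23
RT = 8.314 * 346 = 2876.644
n = 4290.23 / 2876.644
n = 1.49140109 mol, rounded to 4 dp:

1.4914 mol


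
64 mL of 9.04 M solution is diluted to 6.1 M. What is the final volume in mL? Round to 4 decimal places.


Dilution: M1*V1 = M2*V2, solve for V2.
V2 = M1*V1 / M2
V2 = 9.04 * 64 / 6.1
V2 = 578.56 / 6.1
V2 = 94.84590164 mL, rounded to 4 dp:

94.8459 mL


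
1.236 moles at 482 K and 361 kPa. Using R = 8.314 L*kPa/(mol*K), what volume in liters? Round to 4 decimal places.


PV = nRT, solve for V = nRT / P.
nRT = 1.236 * 8.314 * 482 = 4953.0821
V = 4953.0821 / 361
V = 13.72044903 L, rounded to 4 dp:

13.7204 L


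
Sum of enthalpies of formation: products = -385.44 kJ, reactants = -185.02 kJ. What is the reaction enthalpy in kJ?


dH_rxn = sum(dH_f products) - sum(dH_f reactants)
dH_rxn = -385.44 - (-185.02)
dH_rxn = -200.42 kJ:

-200.42 kJ


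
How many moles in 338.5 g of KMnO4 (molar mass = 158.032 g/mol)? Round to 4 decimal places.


n = mass / M
n = 338.5 / 158.032
n = 2.14197125 mol, rounded to 4 dp:

2.1420 mol


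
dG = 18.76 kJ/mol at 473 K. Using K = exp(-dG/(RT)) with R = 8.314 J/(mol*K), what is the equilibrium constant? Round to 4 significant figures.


dG is in kJ/mol; multiply by 1000 to match R in J/(mol*K).
RT = 8.314 * 473 = 3932.522 J/mol
exponent = -dG*1000 / (RT) = -(18.76*1000) / 3932.522 = -4.77047554
K = exp(-4.77047554)
K = 0.0084763484, rounded to 4 significant figures:

0.008476


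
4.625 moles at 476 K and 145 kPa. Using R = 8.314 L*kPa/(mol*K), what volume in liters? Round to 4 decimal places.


PV = nRT, solve for V = nRT / P.
nRT = 4.625 * 8.314 * 476 = 18303.271
V = 18303.271 / 145
V = 126.22945517 L, rounded to 4 dp:

126.2295 L


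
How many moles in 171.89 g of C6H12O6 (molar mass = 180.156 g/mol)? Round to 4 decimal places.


n = mass / M
n = 171.89 / 180.156
n = 0.95411754 mol, rounded to 4 dp:

0.9541 mol


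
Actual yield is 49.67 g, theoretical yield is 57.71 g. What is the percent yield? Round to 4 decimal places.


% yield = 100 * actual / theoretical
% yield = 100 * 49.67 / 57.71
% yield = 86.0682724 %, rounded to 4 dp:

86.0683 %


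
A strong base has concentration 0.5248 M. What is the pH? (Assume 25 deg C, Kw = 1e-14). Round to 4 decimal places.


A strong base dissociates completely, so [OH-] equals the given concentration.
pOH = -log10([OH-]) = -log10(0.5248) = 0.280006
pH = 14 - pOH = 14 - 0.280006
pH = 13.719994, rounded to 4 dp:

13.7200


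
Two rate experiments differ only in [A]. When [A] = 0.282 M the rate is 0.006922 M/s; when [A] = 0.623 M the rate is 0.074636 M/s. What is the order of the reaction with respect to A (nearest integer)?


Rate is proportional to [A]^n, so rate2/rate1 = ([A]2/[A]1)^n. Take logs to solve for n.
rate2/rate1 = 0.074636 / 0.006922 = 10.7824
[A]2/[A]1 = 0.623 / 0.282 = 2.2092
n = ln(10.7824) / ln(2.2092) = 3.0
Nearest integer order:

3


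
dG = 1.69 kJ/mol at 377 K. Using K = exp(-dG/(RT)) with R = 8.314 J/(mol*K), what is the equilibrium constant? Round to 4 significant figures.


dG is in kJ/mol; multiply by 1000 to match R in J/(mol*K).
RT = 8.314 * 377 = 3134.378 J/mol
exponent = -dG*1000 / (RT) = -(1.69*1000) / 3134.378 = -0.53918194
K = exp(-0.53918194)
K = 0.58322517, rounded to 4 significant figures:

0.5832


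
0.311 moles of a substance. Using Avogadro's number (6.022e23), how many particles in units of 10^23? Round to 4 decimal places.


N = n * NA, then divide by 1e23 for the requested units.
N / 1e23 = n * 6.022
N / 1e23 = 0.311 * 6.022
N / 1e23 = 1.872842, rounded to 4 dp:

1.8728


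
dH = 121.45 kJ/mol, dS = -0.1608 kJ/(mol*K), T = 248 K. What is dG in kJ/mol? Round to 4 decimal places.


Gibbs: dG = dH - T*dS (consistent units, dS already in kJ/(mol*K)).
T*dS = 248 * -0.1608 = -39.8784
dG = 121.45 - (-39.8784)
dG = 161.3284 kJ/mol, rounded to 4 dp:

161.3284 kJ/mol


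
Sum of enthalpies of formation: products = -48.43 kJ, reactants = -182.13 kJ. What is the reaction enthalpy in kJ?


dH_rxn = sum(dH_f products) - sum(dH_f reactants)
dH_rxn = -48.43 - (-182.13)
dH_rxn = 133.7 kJ:

133.70 kJ


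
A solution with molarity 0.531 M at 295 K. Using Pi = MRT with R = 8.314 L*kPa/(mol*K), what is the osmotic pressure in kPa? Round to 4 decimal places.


Osmotic pressure (van't Hoff): Pi = M*R*T.
RT = 8.314 * 295 = 2452.63
Pi = 0.531 * 2452.63
Pi = 1302.34653 kPa, rounded to 4 dp:

1302.3465 kPa


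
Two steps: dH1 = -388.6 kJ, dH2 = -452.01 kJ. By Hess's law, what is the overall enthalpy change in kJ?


Hess's law: enthalpy is a state function, so add the step enthalpies.
dH_total = dH1 + dH2 = -388.6 + (-452.01)
dH_total = -840.61 kJ:

-840.61 kJ


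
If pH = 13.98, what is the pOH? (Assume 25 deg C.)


At 25 deg C, pH + pOH = 14.
pOH = 14 - pH = 14 - 13.98
pOH = 0.02:

0.02


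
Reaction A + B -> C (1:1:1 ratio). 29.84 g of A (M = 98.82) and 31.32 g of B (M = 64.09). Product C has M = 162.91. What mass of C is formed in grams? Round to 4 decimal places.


Find moles of each reactant; the smaller value is the limiting reagent in a 1:1:1 reaction, so moles_C equals moles of the limiter.
n_A = mass_A / M_A = 29.84 / 98.82 = 0.301963 mol
n_B = mass_B / M_B = 31.32 / 64.09 = 0.488688 mol
Limiting reagent: A (smaller), n_limiting = 0.301963 mol
mass_C = n_limiting * M_C = 0.301963 * 162.91
mass_C = 49.19279233 g, rounded to 4 dp:

49.1928 g


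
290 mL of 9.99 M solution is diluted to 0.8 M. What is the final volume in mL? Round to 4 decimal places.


Dilution: M1*V1 = M2*V2, solve for V2.
V2 = M1*V1 / M2
V2 = 9.99 * 290 / 0.8
V2 = 2897.1 / 0.8
V2 = 3621.375 mL, rounded to 4 dp:

3621.3750 mL


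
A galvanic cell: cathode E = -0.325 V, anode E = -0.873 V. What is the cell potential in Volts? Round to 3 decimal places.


Standard cell potential: E_cell = E_cathode - E_anode.
E_cell = -0.325 - (-0.873)
E_cell = 0.548 V, rounded to 3 dp:

0.548 V


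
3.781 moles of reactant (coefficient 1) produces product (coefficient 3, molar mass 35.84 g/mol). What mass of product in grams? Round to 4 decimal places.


Use the coefficient ratio to convert reactant moles to product moles, then multiply by the product's molar mass.
moles_P = moles_R * (coeff_P / coeff_R) = 3.781 * (3/1) = 11.343
mass_P = moles_P * M_P = 11.343 * 35.84
mass_P = 406.53312 g, rounded to 4 dp:

406.5331 g


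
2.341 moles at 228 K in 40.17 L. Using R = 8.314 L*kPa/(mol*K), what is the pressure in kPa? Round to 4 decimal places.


PV = nRT, solve for P = nRT / V.
nRT = 2.341 * 8.314 * 228 = 4437.5809
P = 4437.5809 / 40.17
P = 110.47002489 kPa, rounded to 4 dp:

110.4700 kPa


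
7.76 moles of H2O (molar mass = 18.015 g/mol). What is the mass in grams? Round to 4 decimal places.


mass = n * M
mass = 7.76 * 18.015
mass = 139.7964 g, rounded to 4 dp:

139.7964 g


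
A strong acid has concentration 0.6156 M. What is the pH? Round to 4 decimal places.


A strong acid dissociates completely, so [H+] equals the given concentration.
pH = -log10([H+]) = -log10(0.6156)
pH = 0.21070139, rounded to 4 dp:

0.2107


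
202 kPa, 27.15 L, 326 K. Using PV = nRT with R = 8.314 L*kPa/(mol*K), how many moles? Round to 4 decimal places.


PV = nRT, solve for n = PV / (RT).
PV = 202 * 27.15 = 5484.3
RT = 8.314 * 326 = 2710.364
n = 5484.3 / 2710.364
n = 2.02345515 mol, rounded to 4 dp:

2.0235 mol


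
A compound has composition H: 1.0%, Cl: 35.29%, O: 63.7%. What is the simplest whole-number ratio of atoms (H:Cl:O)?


Assume 100 g of compound, divide each mass% by atomic mass to get moles, then normalize by the smallest to get a raw atom ratio.
Moles per 100 g: H: 1.0/1.008 = 0.9921, Cl: 35.29/35.453 = 0.9954, O: 63.7/15.999 = 3.9815
Raw ratio (divide by min = 0.9921): H: 1.0, Cl: 1.003, O: 4.013
Multiply by 1 to clear fractions: H: 1.0 ~= 1, Cl: 1.003 ~= 1, O: 4.013 ~= 4
Reduce by GCD to get the simplest whole-number ratio:

1:1:4


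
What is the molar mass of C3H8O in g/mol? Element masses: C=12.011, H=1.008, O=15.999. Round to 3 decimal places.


M = sum(count * atomic_mass) over atoms.
M = 3*12.011 + 8*1.008 + 1*15.999
M = 36.033 + 8.064 + 15.999
M = 60.096 g/mol, rounded to 3 dp:

60.096 g/mol


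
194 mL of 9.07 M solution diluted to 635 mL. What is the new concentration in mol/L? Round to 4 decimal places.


Dilution: M1*V1 = M2*V2, solve for M2.
M2 = M1*V1 / V2
M2 = 9.07 * 194 / 635
M2 = 1759.58 / 635
M2 = 2.77099213 mol/L, rounded to 4 dp:

2.7710 mol/L


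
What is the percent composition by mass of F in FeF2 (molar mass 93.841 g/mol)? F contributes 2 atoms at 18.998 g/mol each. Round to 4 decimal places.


pct = 100 * (n_elem * M_elem) / M_total
mass_contribution = 2 * 18.998 = 37.996 g/mol
pct = 100 * 37.996 / 93.841
pct = 40.4897646 %, rounded to 4 dp:

40.4898 %


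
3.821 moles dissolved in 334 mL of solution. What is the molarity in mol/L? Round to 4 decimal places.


Convert volume to liters: V_L = V_mL / 1000.
V_L = 334 / 1000 = 0.334 L
M = n / V_L = 3.821 / 0.334
M = 11.44011976 mol/L, rounded to 4 dp:

11.4401 mol/L


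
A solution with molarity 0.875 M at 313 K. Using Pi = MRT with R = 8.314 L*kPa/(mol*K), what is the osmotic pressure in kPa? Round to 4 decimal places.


Osmotic pressure (van't Hoff): Pi = M*R*T.
RT = 8.314 * 313 = 2602.282
Pi = 0.875 * 2602.282
Pi = 2276.99675 kPa, rounded to 4 dp:

2276.9968 kPa


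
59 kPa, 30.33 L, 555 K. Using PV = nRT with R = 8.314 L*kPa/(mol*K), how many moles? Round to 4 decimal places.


PV = nRT, solve for n = PV / (RT).
PV = 59 * 30.33 = 1789.47
RT = 8.314 * 555 = 4614.27
n = 1789.47 / 4614.27
n = 0.38781216 mol, rounded to 4 dp:

0.3878 mol


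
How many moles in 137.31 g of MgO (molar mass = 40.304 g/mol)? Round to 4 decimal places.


n = mass / M
n = 137.31 / 40.304
n = 3.40685788 mol, rounded to 4 dp:

3.4069 mol


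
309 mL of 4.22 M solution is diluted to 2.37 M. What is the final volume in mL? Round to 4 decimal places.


Dilution: M1*V1 = M2*V2, solve for V2.
V2 = M1*V1 / M2
V2 = 4.22 * 309 / 2.37
V2 = 1303.98 / 2.37
V2 = 550.20253165 mL, rounded to 4 dp:

550.2025 mL


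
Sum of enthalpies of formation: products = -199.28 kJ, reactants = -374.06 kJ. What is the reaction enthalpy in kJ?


dH_rxn = sum(dH_f products) - sum(dH_f reactants)
dH_rxn = -199.28 - (-374.06)
dH_rxn = 174.78 kJ:

174.78 kJ


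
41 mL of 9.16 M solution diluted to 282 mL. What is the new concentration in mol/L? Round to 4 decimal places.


Dilution: M1*V1 = M2*V2, solve for M2.
M2 = M1*V1 / V2
M2 = 9.16 * 41 / 282
M2 = 375.56 / 282
M2 = 1.33177305 mol/L, rounded to 4 dp:

1.3318 mol/L


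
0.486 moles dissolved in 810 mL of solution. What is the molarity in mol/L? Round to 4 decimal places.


Convert volume to liters: V_L = V_mL / 1000.
V_L = 810 / 1000 = 0.81 L
M = n / V_L = 0.486 / 0.81
M = 0.6 mol/L, rounded to 4 dp:

0.6000 mol/L


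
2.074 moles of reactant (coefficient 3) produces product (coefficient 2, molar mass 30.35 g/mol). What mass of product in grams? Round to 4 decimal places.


Use the coefficient ratio to convert reactant moles to product moles, then multiply by the product's molar mass.
moles_P = moles_R * (coeff_P / coeff_R) = 2.074 * (2/3) = 1.382667
mass_P = moles_P * M_P = 1.382667 * 30.35
mass_P = 41.96394345 g, rounded to 4 dp:

41.9639 g


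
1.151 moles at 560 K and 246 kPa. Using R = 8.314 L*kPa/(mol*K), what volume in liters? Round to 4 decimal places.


PV = nRT, solve for V = nRT / P.
nRT = 1.151 * 8.314 * 560 = 5358.8718
V = 5358.8718 / 246
V = 21.78403171 L, rounded to 4 dp:

21.7840 L


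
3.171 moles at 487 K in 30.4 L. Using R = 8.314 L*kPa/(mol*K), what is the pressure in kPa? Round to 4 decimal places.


PV = nRT, solve for P = nRT / V.
nRT = 3.171 * 8.314 * 487 = 12839.119
P = 12839.119 / 30.4
P = 422.33944079 kPa, rounded to 4 dp:

422.3394 kPa


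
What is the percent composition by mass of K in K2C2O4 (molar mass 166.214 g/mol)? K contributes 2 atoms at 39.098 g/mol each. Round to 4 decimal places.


pct = 100 * (n_elem * M_elem) / M_total
mass_contribution = 2 * 39.098 = 78.196 g/mol
pct = 100 * 78.196 / 166.214
pct = 47.04537524 %, rounded to 4 dp:

47.0454 %


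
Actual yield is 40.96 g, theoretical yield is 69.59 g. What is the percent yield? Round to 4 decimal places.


% yield = 100 * actual / theoretical
% yield = 100 * 40.96 / 69.59
% yield = 58.85903147 %, rounded to 4 dp:

58.8590 %


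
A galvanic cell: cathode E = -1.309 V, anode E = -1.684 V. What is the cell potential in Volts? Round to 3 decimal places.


Standard cell potential: E_cell = E_cathode - E_anode.
E_cell = -1.309 - (-1.684)
E_cell = 0.375 V, rounded to 3 dp:

0.375 V


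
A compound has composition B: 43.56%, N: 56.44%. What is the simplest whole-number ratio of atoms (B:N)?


Assume 100 g of compound, divide each mass% by atomic mass to get moles, then normalize by the smallest to get a raw atom ratio.
Moles per 100 g: B: 43.56/10.81 = 4.0296, N: 56.44/14.007 = 4.0294
Raw ratio (divide by min = 4.0294): B: 1.0, N: 1.0
Multiply by 1 to clear fractions: B: 1.0 ~= 1, N: 1.0 ~= 1
Reduce by GCD to get the simplest whole-number ratio:

1:1


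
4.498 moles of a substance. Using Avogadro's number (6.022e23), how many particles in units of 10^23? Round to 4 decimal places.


N = n * NA, then divide by 1e23 for the requested units.
N / 1e23 = n * 6.022
N / 1e23 = 4.498 * 6.022
N / 1e23 = 27.086956, rounded to 4 dp:

27.0870


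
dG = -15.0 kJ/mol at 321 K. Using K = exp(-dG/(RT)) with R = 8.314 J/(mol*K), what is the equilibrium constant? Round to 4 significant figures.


dG is in kJ/mol; multiply by 1000 to match R in J/(mol*K).
RT = 8.314 * 321 = 2668.794 J/mol
exponent = -dG*1000 / (RT) = -(-15.0*1000) / 2668.794 = 5.62051623
K = exp(5.62051623)
K = 276.03184, rounded to 4 significant figures:

276.0


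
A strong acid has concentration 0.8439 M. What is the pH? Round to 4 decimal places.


A strong acid dissociates completely, so [H+] equals the given concentration.
pH = -log10([H+]) = -log10(0.8439)
pH = 0.07370901, rounded to 4 dp:

0.0737


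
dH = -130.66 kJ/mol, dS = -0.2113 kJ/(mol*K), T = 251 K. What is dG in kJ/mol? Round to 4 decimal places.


Gibbs: dG = dH - T*dS (consistent units, dS already in kJ/(mol*K)).
T*dS = 251 * -0.2113 = -53.0363
dG = -130.66 - (-53.0363)
dG = -77.6237 kJ/mol, rounded to 4 dp:

-77.6237 kJ/mol


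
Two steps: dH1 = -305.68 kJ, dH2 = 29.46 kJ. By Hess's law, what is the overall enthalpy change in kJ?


Hess's law: enthalpy is a state function, so add the step enthalpies.
dH_total = dH1 + dH2 = -305.68 + (29.46)
dH_total = -276.22 kJ:

-276.22 kJ


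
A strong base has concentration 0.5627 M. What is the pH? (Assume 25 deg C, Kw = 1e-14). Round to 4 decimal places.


A strong base dissociates completely, so [OH-] equals the given concentration.
pOH = -log10([OH-]) = -log10(0.5627) = 0.249723
pH = 14 - pOH = 14 - 0.249723
pH = 13.750277, rounded to 4 dp:

13.7503


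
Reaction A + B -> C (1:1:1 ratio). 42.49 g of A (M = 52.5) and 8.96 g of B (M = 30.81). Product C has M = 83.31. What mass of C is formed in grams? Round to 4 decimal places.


Find moles of each reactant; the smaller value is the limiting reagent in a 1:1:1 reaction, so moles_C equals moles of the limiter.
n_A = mass_A / M_A = 42.49 / 52.5 = 0.809333 mol
n_B = mass_B / M_B = 8.96 / 30.81 = 0.290815 mol
Limiting reagent: B (smaller), n_limiting = 0.290815 mol
mass_C = n_limiting * M_C = 0.290815 * 83.31
mass_C = 24.22779765 g, rounded to 4 dp:

24.2278 g


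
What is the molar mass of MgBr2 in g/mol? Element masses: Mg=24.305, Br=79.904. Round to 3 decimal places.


M = sum(count * atomic_mass) over atoms.
M = 1*24.305 + 2*79.904
M = 24.305 + 159.808
M = 184.113 g/mol, rounded to 3 dp:

184.113 g/mol


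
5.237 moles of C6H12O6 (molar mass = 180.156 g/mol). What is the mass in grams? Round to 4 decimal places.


mass = n * M
mass = 5.237 * 180.156
mass = 943.476972 g, rounded to 4 dp:

943.4770 g


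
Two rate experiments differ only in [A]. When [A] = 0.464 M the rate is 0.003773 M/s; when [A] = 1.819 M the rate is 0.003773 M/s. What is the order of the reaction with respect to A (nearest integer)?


Rate is proportional to [A]^n, so rate2/rate1 = ([A]2/[A]1)^n. Take logs to solve for n.
rate2/rate1 = 0.003773 / 0.003773 = 1.0
[A]2/[A]1 = 1.819 / 0.464 = 3.9203
n = ln(1.0) / ln(3.9203) = 0.0
Nearest integer order:

0


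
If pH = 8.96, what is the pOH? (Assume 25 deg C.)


At 25 deg C, pH + pOH = 14.
pOH = 14 - pH = 14 - 8.96
pOH = 5.04:

5.04


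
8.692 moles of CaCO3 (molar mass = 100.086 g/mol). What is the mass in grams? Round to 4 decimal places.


mass = n * M
mass = 8.692 * 100.086
mass = 869.947512 g, rounded to 4 dp:

869.9475 g


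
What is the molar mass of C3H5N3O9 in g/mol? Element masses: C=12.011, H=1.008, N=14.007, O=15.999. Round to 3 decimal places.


M = sum(count * atomic_mass) over atoms.
M = 3*12.011 + 5*1.008 + 3*14.007 + 9*15.999
M = 36.033 + 5.04 + 42.021 + 143.991
M = 227.085 g/mol, rounded to 3 dp:

227.085 g/mol


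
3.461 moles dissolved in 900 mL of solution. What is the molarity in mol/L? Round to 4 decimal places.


Convert volume to liters: V_L = V_mL / 1000.
V_L = 900 / 1000 = 0.9 L
M = n / V_L = 3.461 / 0.9
M = 3.84555556 mol/L, rounded to 4 dp:

3.8456 mol/L


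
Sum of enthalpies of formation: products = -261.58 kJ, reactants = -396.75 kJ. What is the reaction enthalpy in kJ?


dH_rxn = sum(dH_f products) - sum(dH_f reactants)
dH_rxn = -261.58 - (-396.75)
dH_rxn = 135.17 kJ:

135.17 kJ


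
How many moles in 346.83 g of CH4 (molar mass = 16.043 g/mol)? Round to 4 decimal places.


n = mass / M
n = 346.83 / 16.043
n = 21.61877454 mol, rounded to 4 dp:

21.6188 mol


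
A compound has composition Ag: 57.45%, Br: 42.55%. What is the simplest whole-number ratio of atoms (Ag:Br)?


Assume 100 g of compound, divide each mass% by atomic mass to get moles, then normalize by the smallest to get a raw atom ratio.
Moles per 100 g: Ag: 57.45/107.868 = 0.5326, Br: 42.55/79.904 = 0.5325
Raw ratio (divide by min = 0.5325): Ag: 1.0, Br: 1.0
Multiply by 1 to clear fractions: Ag: 1.0 ~= 1, Br: 1.0 ~= 1
Reduce by GCD to get the simplest whole-number ratio:

1:1


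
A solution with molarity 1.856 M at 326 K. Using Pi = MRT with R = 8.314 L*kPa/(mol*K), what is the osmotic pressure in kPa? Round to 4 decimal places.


Osmotic pressure (van't Hoff): Pi = M*R*T.
RT = 8.314 * 326 = 2710.364
Pi = 1.856 * 2710.364
Pi = 5030.435584 kPa, rounded to 4 dp:

5030.4356 kPa


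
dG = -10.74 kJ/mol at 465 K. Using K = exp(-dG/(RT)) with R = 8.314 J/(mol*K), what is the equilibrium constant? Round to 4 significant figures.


dG is in kJ/mol; multiply by 1000 to match R in J/(mol*K).
RT = 8.314 * 465 = 3866.01 J/mol
exponent = -dG*1000 / (RT) = -(-10.74*1000) / 3866.01 = 2.778058
K = exp(2.778058)
K = 16.087748, rounded to 4 significant figures:

16.09


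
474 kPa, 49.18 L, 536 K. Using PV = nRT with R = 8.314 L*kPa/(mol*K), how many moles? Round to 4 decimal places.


PV = nRT, solve for n = PV / (RT).
PV = 474 * 49.18 = 23311.32
RT = 8.314 * 536 = 4456.304
n = 23311.32 / 4456.304
n = 5.23108836 mol, rounded to 4 dp:

5.2311 mol


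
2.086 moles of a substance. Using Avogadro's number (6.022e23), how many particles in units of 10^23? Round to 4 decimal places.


N = n * NA, then divide by 1e23 for the requested units.
N / 1e23 = n * 6.022
N / 1e23 = 2.086 * 6.022
N / 1e23 = 12.561892, rounded to 4 dp:

12.5619


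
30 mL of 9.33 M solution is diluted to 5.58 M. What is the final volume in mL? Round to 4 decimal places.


Dilution: M1*V1 = M2*V2, solve for V2.
V2 = M1*V1 / M2
V2 = 9.33 * 30 / 5.58
V2 = 279.9 / 5.58
V2 = 50.16129032 mL, rounded to 4 dp:

50.1613 mL


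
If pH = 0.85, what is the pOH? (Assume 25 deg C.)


At 25 deg C, pH + pOH = 14.
pOH = 14 - pH = 14 - 0.85
pOH = 13.15:

13.15


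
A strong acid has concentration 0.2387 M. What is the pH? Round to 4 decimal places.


A strong acid dissociates completely, so [H+] equals the given concentration.
pH = -log10([H+]) = -log10(0.2387)
pH = 0.62214758, rounded to 4 dp:

0.6221


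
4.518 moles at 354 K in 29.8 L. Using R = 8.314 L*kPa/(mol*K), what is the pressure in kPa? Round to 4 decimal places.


PV = nRT, solve for P = nRT / V.
nRT = 4.518 * 8.314 * 354 = 13297.1788
P = 13297.1788 / 29.8
P = 446.21405369 kPa, rounded to 4 dp:

446.2141 kPa


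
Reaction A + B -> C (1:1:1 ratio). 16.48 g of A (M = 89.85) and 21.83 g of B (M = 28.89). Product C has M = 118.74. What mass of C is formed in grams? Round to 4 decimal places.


Find moles of each reactant; the smaller value is the limiting reagent in a 1:1:1 reaction, so moles_C equals moles of the limiter.
n_A = mass_A / M_A = 16.48 / 89.85 = 0.183417 mol
n_B = mass_B / M_B = 21.83 / 28.89 = 0.755625 mol
Limiting reagent: A (smaller), n_limiting = 0.183417 mol
mass_C = n_limiting * M_C = 0.183417 * 118.74
mass_C = 21.77893458 g, rounded to 4 dp:

21.7789 g


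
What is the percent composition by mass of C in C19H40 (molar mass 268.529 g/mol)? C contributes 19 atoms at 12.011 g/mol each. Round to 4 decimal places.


pct = 100 * (n_elem * M_elem) / M_total
mass_contribution = 19 * 12.011 = 228.209 g/mol
pct = 100 * 228.209 / 268.529
pct = 84.98486197 %, rounded to 4 dp:

84.9849 %


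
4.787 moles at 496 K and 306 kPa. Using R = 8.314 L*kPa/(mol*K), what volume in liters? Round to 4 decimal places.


PV = nRT, solve for V = nRT / P.
nRT = 4.787 * 8.314 * 496 = 19740.3625
V = 19740.3625 / 306
V = 64.51098856 L, rounded to 4 dp:

64.5110 L
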